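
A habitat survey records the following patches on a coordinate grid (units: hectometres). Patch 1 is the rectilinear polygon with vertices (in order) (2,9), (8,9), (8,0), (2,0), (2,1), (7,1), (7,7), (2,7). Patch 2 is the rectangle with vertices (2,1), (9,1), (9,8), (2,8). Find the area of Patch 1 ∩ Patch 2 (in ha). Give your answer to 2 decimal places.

12.00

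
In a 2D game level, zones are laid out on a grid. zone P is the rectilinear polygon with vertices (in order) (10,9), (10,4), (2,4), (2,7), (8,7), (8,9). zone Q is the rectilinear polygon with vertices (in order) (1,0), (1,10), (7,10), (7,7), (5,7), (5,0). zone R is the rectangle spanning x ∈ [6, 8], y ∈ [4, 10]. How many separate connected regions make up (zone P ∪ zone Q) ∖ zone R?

(zone P ∪ zone Q) ∖ zone R splits into 2 disjoint pieces (area 10, area 46).

2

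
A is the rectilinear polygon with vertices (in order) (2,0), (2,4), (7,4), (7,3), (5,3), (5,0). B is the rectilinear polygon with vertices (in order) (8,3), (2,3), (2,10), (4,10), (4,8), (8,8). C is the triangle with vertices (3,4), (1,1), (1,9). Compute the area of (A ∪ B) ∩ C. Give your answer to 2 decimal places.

The region (A ∪ B) ∩ C is the polygon with vertices (2,4), (2,6.5), (3,4), (2,2.5), (2,3).
By the shoelace formula its area is 2.00.

2.00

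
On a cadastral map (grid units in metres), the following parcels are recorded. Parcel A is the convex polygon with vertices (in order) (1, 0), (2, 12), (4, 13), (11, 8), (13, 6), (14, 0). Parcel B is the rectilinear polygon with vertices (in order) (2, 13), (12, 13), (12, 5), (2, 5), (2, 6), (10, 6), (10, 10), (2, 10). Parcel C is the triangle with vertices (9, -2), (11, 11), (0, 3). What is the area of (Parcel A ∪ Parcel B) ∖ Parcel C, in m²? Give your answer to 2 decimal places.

86.56

|Parcel A ∪ Parcel B| = 144.3429.
|(Parcel A ∪ Parcel B) ∩ Parcel C| = 57.7814.
|(Parcel A ∪ Parcel B) ∖ Parcel C| = 144.3429 − 57.7814 = 86.56.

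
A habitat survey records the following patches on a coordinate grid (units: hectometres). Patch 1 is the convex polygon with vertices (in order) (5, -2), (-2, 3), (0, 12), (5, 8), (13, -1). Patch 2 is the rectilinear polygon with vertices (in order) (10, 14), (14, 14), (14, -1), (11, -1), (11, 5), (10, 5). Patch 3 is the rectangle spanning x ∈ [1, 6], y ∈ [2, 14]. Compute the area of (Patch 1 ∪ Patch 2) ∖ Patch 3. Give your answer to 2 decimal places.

117.41

|Patch 1 ∪ Patch 2| = 153.25.
|(Patch 1 ∪ Patch 2) ∩ Patch 3| = 35.8375.
|(Patch 1 ∪ Patch 2) ∖ Patch 3| = 153.25 − 35.8375 = 117.41.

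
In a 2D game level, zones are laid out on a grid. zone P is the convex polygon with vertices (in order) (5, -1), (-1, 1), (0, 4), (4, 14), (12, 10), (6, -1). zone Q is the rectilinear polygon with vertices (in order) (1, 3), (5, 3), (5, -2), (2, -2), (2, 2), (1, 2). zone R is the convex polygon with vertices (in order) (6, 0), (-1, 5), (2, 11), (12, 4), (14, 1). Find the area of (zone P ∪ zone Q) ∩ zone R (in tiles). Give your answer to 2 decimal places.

54.34

The region (zone P ∪ zone Q) ∩ zone R is the polygon with vertices (2.625,10.562), (9.632,5.658), (6.585,0.073), (6,0), (0.089,4.222).
By the shoelace formula its area is 54.34.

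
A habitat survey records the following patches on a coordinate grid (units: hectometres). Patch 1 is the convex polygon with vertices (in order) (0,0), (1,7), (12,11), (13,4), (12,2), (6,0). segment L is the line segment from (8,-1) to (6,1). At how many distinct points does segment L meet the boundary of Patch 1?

1

The segment meets the boundary at (6.75,0.25).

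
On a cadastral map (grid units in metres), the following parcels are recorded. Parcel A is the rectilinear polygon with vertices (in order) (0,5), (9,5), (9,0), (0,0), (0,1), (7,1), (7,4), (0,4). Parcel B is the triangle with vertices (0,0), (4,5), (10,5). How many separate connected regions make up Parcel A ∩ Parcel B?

2

Parcel A ∩ Parcel B splits into 2 disjoint pieces (area 5.4, area 0.6).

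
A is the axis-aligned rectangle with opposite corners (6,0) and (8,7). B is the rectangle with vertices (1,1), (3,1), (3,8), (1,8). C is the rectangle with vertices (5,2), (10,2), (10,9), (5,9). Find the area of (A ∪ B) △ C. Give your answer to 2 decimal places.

43.00

|A ∪ B| = 28.
|(A ∪ B) ∩ C| = 10.
|(A ∪ B) △ C| = 28 + 35 − 20 = 43.00.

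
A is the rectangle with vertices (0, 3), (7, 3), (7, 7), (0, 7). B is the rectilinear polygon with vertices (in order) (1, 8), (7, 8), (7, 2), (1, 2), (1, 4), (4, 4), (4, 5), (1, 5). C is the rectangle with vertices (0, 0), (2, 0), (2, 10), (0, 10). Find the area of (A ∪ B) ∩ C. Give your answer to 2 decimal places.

The region (A ∪ B) ∩ C is the polygon with vertices (1,2), (1,3), (0,3), (0,7), (1,7), (1,8), (2,8), (2,2).
By the shoelace formula its area is 10.00.

10.00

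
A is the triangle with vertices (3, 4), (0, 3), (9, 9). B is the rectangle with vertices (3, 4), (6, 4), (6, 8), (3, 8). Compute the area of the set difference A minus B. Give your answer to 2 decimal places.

|A| = 4.5, |A∩B| = 2.25.
|A ∖ B| = |A| − |A∩B| = 4.5 − 2.25 = 2.25.

2.25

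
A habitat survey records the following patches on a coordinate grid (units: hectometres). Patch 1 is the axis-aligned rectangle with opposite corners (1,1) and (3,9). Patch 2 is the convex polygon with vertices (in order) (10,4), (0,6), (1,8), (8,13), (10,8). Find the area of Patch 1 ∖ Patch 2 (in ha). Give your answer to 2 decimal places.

|Patch 1| = 16, |Patch 1∩Patch 2| = 6.1.
|Patch 1 ∖ Patch 2| = |Patch 1| − |Patch 1∩Patch 2| = 16 − 6.1 = 9.90.

9.90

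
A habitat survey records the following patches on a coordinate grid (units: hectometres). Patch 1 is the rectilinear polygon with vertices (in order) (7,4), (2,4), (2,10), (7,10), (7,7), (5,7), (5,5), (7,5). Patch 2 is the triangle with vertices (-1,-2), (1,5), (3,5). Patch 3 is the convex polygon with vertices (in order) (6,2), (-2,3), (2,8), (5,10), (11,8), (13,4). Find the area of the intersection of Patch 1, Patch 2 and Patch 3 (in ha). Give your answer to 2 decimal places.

0.71

The intersection is the polygon with vertices (2,5), (3,5), (2.429,4), (2,4).
By the shoelace formula its area is 0.71.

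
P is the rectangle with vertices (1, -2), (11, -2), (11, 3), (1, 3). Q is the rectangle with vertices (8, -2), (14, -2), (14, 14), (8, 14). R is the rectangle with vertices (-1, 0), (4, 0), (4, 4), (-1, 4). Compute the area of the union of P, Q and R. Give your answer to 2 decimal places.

By inclusion–exclusion:
Individual areas: |P| = 50, |Q| = 96, |R| = 20.
|P∩Q|: x∈[8,11], y∈[-2,3] → 3·5 = 15.
|P∩R|: x∈[1,4], y∈[0,3] → 3·3 = 9.
|Q∩R| = 0 (no overlap).
|P∩Q∩R| = 0.
|P ∪ Q ∪ R| = 166 − 24 + 0 = 142.00.

142.00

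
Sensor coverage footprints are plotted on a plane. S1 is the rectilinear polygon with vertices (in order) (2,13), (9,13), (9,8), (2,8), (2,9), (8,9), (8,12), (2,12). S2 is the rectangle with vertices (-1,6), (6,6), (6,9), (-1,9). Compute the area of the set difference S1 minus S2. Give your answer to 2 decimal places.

13.00

|S1| = 17, |S1∩S2| = 4.
|S1 ∖ S2| = |S1| − |S1∩S2| = 17 − 4 = 13.00.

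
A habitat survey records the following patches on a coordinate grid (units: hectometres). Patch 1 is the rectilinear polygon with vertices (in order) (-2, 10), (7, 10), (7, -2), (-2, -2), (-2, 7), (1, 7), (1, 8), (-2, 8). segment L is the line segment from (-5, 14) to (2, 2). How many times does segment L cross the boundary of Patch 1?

The segment meets the boundary at (-1.5,8), (-0.917,7), (-2,8.857).

3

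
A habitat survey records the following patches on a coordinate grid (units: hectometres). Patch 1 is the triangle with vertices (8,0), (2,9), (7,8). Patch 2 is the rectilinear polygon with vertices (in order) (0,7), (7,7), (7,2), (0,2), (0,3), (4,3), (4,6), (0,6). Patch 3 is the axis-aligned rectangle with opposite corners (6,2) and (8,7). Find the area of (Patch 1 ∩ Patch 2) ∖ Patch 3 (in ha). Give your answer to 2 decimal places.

5.33

|Patch 1 ∩ Patch 2| = 10.
|(Patch 1 ∩ Patch 2) ∩ Patch 3| = 4.6667.
|(Patch 1 ∩ Patch 2) ∖ Patch 3| = 10 − 4.6667 = 5.33.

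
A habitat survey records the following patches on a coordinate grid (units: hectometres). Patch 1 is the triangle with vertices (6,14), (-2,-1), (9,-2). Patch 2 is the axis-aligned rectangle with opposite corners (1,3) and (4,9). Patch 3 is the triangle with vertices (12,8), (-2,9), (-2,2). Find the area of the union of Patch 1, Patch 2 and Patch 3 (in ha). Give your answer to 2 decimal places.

By inclusion–exclusion:
Individual areas: |Patch 1| = 86.5, |Patch 2| = 18, |Patch 3| = 49.
|Patch 1∩Patch 2| = 12.8958.
|Patch 1∩Patch 3| = 20.8489.
|Patch 2∩Patch 3| = 14.25.
|Patch 1∩Patch 2∩Patch 3| = 9.803.
|Patch 1 ∪ Patch 2 ∪ Patch 3| = 153.5 − 47.9947 + 9.803 = 115.31.

115.31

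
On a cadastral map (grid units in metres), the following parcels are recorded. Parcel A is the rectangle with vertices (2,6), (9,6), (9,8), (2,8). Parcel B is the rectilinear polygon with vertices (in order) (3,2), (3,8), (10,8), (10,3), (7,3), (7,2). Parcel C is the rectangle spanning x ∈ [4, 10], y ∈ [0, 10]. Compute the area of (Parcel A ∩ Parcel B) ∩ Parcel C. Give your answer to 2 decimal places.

10.00

The region (Parcel A ∩ Parcel B) ∩ Parcel C is the polygon with vertices (4,6), (4,8), (9,8), (9,6).
By the shoelace formula its area is 10.00.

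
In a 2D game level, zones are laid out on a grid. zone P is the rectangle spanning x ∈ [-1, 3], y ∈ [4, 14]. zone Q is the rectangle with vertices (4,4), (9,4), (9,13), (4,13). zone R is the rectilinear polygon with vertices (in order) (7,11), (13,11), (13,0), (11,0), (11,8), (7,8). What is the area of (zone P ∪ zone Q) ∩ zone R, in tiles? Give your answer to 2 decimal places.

6.00

The region (zone P ∪ zone Q) ∩ zone R is the polygon with vertices (9,8), (7,8), (7,11), (9,11).
By the shoelace formula its area is 6.00.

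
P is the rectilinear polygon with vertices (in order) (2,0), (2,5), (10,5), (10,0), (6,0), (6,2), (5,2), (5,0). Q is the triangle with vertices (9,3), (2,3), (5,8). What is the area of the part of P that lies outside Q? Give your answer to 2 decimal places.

|P| = 38, |P∩Q| = 11.2.
|P ∖ Q| = |P| − |P∩Q| = 38 − 11.2 = 26.80.

26.80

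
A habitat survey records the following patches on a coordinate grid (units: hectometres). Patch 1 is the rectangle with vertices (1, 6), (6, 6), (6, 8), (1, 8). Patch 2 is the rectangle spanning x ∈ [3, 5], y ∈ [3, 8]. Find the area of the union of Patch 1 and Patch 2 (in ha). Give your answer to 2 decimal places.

By inclusion–exclusion:
Individual areas: |Patch 1| = 10, |Patch 2| = 10.
|Patch 1∩Patch 2|: x∈[3,5], y∈[6,8] → 2·2 = 4.
|Patch 1 ∪ Patch 2| = 20 − 4 = 16.00.

16.00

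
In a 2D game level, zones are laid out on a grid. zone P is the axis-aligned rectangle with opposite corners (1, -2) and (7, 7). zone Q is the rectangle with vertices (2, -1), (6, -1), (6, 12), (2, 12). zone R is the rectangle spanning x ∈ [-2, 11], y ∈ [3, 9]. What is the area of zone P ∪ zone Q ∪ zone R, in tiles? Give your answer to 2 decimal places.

120.00

By inclusion–exclusion:
Individual areas: |zone P| = 54, |zone Q| = 52, |zone R| = 78.
|zone P∩zone Q|: x∈[2,6], y∈[-1,7] → 4·8 = 32.
|zone P∩zone R|: x∈[1,7], y∈[3,7] → 6·4 = 24.
|zone Q∩zone R|: x∈[2,6], y∈[3,9] → 4·6 = 24.
|zone P∩zone Q∩zone R| = 16.
|zone P ∪ zone Q ∪ zone R| = 184 − 80 + 16 = 120.00.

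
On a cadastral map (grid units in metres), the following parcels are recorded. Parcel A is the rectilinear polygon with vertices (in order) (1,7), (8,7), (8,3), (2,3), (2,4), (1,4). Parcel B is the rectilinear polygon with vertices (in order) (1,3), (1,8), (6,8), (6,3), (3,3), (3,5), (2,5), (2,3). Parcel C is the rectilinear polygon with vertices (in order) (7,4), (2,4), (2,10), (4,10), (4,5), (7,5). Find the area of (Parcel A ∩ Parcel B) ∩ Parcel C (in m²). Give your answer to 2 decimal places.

|Parcel A ∩ Parcel B| = 17.
|(Parcel A ∩ Parcel B) ∩ Parcel C| = 7.00.

7.00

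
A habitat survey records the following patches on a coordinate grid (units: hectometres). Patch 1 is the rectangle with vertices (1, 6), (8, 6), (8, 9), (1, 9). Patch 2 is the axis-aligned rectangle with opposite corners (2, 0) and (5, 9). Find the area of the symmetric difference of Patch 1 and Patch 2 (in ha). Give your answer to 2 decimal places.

|Patch 1∩Patch 2|: x∈[2,5], y∈[6,9] → 3·3 = 9.
|Patch 1 △ Patch 2| = |Patch 1| + |Patch 2| − 2·|Patch 1∩Patch 2| = 21 + 27 − 18 = 30.00.

30.00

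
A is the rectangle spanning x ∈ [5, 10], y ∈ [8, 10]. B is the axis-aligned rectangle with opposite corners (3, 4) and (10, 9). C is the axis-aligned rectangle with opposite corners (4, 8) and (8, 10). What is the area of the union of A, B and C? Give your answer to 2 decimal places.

By inclusion–exclusion:
Individual areas: |A| = 10, |B| = 35, |C| = 8.
|A∩B|: x∈[5,10], y∈[8,9] → 5·1 = 5.
|A∩C|: x∈[5,8], y∈[8,10] → 3·2 = 6.
|B∩C|: x∈[4,8], y∈[8,9] → 4·1 = 4.
|A∩B∩C| = 3.
|A ∪ B ∪ C| = 53 − 15 + 3 = 41.00.

41.00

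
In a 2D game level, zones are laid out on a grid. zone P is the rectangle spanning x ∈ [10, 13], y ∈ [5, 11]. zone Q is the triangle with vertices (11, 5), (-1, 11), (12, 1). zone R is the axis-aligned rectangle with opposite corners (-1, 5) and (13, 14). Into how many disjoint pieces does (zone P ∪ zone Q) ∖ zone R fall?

(zone P ∪ zone Q) ∖ zone R is a single connected region.

1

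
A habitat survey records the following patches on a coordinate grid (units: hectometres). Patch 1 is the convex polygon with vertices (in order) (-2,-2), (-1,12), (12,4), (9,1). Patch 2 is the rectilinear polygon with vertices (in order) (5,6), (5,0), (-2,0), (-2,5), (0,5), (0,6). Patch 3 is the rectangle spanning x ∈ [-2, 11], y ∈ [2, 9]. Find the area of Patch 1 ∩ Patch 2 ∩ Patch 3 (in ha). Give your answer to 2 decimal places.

The intersection is the polygon with vertices (0,5), (0,6), (5,6), (5,2), (-1.714,2), (-1.5,5).
By the shoelace formula its area is 24.82.

24.82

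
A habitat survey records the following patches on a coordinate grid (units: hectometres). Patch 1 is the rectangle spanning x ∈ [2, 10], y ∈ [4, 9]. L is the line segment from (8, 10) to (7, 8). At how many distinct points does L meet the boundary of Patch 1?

1

The segment meets the boundary at (7.5,9).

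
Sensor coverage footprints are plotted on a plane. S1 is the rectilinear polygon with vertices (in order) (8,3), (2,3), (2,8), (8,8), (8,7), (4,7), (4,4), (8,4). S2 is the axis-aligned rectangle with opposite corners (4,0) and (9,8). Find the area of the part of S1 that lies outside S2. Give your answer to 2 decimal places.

|S1| = 18, |S1∩S2| = 8.
|S1 ∖ S2| = |S1| − |S1∩S2| = 18 − 8 = 10.00.

10.00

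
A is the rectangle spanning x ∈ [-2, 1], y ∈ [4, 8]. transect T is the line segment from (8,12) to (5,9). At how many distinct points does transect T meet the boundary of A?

0

The segment lies entirely outside A and never meets its boundary.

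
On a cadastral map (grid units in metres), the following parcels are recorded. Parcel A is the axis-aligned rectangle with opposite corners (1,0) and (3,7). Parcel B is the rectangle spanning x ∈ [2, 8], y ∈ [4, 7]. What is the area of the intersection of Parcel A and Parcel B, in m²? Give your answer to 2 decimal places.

|Parcel A∩Parcel B|: x∈[2,3], y∈[4,7] → 1·3 = 3.

3.00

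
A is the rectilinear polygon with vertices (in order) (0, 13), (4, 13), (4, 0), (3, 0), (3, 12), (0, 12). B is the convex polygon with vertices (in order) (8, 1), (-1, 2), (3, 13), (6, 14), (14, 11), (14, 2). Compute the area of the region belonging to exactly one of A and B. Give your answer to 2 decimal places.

140.64

|A| = 16, |B| = 148, |A∩B| = 11.6818.
|A △ B| = |A| + |B| − 2·|A∩B| = 16 + 148 − 23.3636 = 140.64.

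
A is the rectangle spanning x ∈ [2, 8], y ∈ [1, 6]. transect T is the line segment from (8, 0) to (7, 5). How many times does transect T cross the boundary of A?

1

The segment meets the boundary at (7.8,1).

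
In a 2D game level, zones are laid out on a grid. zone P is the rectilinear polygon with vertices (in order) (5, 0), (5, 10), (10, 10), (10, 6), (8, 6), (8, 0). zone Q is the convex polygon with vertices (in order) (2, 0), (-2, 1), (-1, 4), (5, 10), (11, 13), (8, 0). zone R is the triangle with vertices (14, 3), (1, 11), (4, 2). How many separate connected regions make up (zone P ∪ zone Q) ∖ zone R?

2

(zone P ∪ zone Q) ∖ zone R splits into 2 disjoint pieces (area 23.6104, area 36.3553).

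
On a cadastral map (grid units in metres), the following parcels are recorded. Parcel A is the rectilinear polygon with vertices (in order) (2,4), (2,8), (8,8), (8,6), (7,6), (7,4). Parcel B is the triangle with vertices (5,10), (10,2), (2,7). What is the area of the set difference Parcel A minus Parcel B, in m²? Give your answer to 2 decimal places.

9.95

|Parcel A| = 22, |Parcel A∩Parcel B| = 12.05.
|Parcel A ∖ Parcel B| = |Parcel A| − |Parcel A∩Parcel B| = 22 − 12.05 = 9.95.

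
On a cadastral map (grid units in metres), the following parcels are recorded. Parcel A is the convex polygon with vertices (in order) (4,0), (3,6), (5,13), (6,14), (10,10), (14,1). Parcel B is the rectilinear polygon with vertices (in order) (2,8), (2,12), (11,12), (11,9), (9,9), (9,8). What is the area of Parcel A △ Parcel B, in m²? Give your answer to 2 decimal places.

87.20

|Parcel A| = 94.5, |Parcel B| = 34, |Parcel A∩Parcel B| = 20.6508.
|Parcel A △ Parcel B| = |Parcel A| + |Parcel B| − 2·|Parcel A∩Parcel B| = 94.5 + 34 − 41.3016 = 87.20.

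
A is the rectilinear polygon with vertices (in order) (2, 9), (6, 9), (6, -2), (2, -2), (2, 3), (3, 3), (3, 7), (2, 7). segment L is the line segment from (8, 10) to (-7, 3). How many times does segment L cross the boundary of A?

The segment meets the boundary at (2,7.2), (5.857,9).

2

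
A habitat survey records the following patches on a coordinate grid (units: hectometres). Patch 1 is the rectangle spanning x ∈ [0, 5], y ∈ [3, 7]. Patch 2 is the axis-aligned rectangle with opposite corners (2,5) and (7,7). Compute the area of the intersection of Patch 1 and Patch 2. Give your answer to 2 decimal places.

|Patch 1∩Patch 2|: x∈[2,5], y∈[5,7] → 3·2 = 6.

6.00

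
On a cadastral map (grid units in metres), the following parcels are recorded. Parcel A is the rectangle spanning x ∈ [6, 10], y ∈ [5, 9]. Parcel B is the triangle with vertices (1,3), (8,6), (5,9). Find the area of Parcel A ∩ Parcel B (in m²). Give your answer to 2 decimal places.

2.86

The intersection is the polygon with vertices (6,8), (8,6), (6,5.143).
By the shoelace formula its area is 2.86.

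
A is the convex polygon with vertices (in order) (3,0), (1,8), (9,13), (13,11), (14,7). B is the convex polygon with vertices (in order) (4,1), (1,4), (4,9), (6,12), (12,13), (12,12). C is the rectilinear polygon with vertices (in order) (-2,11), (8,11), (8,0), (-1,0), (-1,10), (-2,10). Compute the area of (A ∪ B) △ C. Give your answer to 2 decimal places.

88.21

|A ∪ B| = 98.6485.
|(A ∪ B) ∩ C| = 55.217.
|(A ∪ B) △ C| = 98.6485 + 100 − 110.434 = 88.21.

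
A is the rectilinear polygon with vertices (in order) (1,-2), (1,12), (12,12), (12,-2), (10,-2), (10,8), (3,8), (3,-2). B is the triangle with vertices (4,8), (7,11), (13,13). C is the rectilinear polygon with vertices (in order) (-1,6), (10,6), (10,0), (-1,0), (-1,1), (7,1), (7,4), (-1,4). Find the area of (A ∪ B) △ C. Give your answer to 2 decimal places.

|A ∪ B| = 84.6.
|(A ∪ B) ∩ C| = 6.
|(A ∪ B) △ C| = 84.6 + 42 − 12 = 114.60.

114.60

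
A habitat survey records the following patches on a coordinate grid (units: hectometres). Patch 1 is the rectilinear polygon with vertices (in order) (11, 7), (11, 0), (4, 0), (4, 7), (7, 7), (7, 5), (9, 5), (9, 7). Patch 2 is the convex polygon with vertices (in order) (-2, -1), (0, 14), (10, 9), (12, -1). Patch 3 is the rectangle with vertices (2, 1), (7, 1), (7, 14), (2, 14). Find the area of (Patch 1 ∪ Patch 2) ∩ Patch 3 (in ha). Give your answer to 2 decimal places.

53.75

The region (Patch 1 ∪ Patch 2) ∩ Patch 3 is the polygon with vertices (7,10.5), (7,1), (2,1), (2,13).
By the shoelace formula its area is 53.75.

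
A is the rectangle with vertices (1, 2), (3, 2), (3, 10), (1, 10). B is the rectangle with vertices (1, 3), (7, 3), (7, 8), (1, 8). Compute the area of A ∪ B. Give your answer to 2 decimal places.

36.00

By inclusion–exclusion:
Individual areas: |A| = 16, |B| = 30.
|A∩B|: x∈[1,3], y∈[3,8] → 2·5 = 10.
|A ∪ B| = 46 − 10 = 36.00.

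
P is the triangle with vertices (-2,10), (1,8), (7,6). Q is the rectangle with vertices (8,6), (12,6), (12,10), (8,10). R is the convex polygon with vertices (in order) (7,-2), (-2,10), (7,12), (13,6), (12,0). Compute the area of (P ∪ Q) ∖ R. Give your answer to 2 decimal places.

4.50

|P ∪ Q| = 19.
|(P ∪ Q) ∩ R| = 14.5.
|(P ∪ Q) ∖ R| = 19 − 14.5 = 4.50.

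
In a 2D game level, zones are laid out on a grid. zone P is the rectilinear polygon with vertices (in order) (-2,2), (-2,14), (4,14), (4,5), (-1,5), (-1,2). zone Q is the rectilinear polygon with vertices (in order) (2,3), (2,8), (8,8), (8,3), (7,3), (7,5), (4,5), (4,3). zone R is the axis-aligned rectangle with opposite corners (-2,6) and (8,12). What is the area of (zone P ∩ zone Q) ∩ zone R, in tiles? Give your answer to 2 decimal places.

The region (zone P ∩ zone Q) ∩ zone R is the polygon with vertices (2,8), (4,8), (4,6), (2,6).
By the shoelace formula its area is 4.00.

4.00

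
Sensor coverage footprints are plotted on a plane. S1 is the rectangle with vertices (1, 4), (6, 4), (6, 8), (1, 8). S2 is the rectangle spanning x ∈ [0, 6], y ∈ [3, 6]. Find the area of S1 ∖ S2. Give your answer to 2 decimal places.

10.00

|S1∩S2|: x∈[1,6], y∈[4,6] → 5·2 = 10.
|S1| = 20.
|S1 ∖ S2| = |S1| − |S1∩S2| = 20 − 10 = 10.00.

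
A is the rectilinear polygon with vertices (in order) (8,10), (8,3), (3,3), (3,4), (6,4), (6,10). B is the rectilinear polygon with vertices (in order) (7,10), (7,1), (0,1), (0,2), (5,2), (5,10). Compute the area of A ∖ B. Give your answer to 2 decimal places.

9.00

|A| = 17, |A∩B| = 8.
|A ∖ B| = |A| − |A∩B| = 17 − 8 = 9.00.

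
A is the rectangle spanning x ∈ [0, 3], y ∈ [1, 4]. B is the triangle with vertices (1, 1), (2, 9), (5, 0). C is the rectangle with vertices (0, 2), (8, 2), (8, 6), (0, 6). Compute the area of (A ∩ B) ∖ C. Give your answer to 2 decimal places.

|A ∩ B| = 5.4375.
|(A ∩ B) ∩ C| = 3.5.
|(A ∩ B) ∖ C| = 5.4375 − 3.5 = 1.94.

1.94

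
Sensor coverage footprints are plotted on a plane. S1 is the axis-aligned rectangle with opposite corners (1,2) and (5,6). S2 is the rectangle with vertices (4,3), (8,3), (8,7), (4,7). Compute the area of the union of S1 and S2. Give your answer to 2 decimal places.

By inclusion–exclusion:
Individual areas: |S1| = 16, |S2| = 16.
|S1∩S2|: x∈[4,5], y∈[3,6] → 1·3 = 3.
|S1 ∪ S2| = 32 − 3 = 29.00.

29.00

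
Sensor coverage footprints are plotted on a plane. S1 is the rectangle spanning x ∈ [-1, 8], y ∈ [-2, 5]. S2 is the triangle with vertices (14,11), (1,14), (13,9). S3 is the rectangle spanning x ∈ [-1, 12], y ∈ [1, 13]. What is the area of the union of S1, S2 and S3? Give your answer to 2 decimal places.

By inclusion–exclusion:
Individual areas: |S1| = 63, |S2| = 14.5, |S3| = 156.
|S1∩S2| = 0.
|S1∩S3|: x∈[-1,8], y∈[1,5] → 9·4 = 36.
|S2∩S3| = 10.2801.
|S1∩S2∩S3| = 0.
|S1 ∪ S2 ∪ S3| = 233.5 − 46.2801 + 0 = 187.22.

187.22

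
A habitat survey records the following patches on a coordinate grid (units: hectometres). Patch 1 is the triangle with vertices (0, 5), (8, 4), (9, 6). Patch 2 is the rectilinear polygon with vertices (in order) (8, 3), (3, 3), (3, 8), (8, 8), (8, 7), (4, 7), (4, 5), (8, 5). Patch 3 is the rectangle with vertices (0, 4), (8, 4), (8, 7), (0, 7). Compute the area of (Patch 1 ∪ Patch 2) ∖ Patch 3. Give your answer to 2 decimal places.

|Patch 1 ∪ Patch 2| = 21.6736.
|(Patch 1 ∪ Patch 2) ∩ Patch 3| = 10.7292.
|(Patch 1 ∪ Patch 2) ∖ Patch 3| = 21.6736 − 10.7292 = 10.94.

10.94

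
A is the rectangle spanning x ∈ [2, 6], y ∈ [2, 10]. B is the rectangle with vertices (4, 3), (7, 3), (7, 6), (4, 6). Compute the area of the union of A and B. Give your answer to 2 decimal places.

35.00

By inclusion–exclusion:
Individual areas: |A| = 32, |B| = 9.
|A∩B|: x∈[4,6], y∈[3,6] → 2·3 = 6.
|A ∪ B| = 41 − 6 = 35.00.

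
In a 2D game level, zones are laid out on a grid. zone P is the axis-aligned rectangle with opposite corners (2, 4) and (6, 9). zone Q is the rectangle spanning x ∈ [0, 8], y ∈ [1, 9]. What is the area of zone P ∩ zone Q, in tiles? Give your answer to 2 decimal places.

20.00

|zone P∩zone Q|: x∈[2,6], y∈[4,9] → 4·5 = 20.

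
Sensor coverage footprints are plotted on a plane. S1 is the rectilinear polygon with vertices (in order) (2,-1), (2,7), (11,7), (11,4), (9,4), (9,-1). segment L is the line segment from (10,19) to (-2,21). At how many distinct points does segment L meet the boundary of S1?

0

The segment lies entirely outside S1 and never meets its boundary.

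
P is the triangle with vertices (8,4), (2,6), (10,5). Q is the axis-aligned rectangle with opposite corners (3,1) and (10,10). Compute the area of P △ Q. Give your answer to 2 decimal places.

58.21

|P| = 5, |Q| = 63, |P∩Q| = 4.8958.
|P △ Q| = |P| + |Q| − 2·|P∩Q| = 5 + 63 − 9.7917 = 58.21.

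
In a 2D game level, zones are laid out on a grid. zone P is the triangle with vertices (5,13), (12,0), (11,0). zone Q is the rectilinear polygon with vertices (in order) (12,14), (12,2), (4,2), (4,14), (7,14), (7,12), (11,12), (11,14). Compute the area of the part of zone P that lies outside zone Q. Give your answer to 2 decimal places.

1.85

|zone P| = 6.5, |zone P∩zone Q| = 4.6538.
|zone P ∖ zone Q| = |zone P| − |zone P∩zone Q| = 6.5 − 4.6538 = 1.85.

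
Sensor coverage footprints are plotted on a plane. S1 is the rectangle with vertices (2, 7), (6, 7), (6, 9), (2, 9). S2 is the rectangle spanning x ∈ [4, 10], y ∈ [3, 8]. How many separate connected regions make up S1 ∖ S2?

1

S1 ∖ S2 is a single connected region.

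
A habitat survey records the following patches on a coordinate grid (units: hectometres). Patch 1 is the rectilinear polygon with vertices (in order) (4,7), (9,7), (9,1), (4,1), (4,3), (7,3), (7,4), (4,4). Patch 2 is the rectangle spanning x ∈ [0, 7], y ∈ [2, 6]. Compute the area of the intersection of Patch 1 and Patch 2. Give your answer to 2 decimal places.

9.00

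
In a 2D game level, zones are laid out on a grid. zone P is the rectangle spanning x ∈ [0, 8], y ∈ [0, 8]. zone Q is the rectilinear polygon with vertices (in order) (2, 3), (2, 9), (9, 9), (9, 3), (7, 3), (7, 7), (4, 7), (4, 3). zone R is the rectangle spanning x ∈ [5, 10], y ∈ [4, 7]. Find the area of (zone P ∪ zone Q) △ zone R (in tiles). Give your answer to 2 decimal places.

|zone P ∪ zone Q| = 76.
|(zone P ∪ zone Q) ∩ zone R| = 12.
|(zone P ∪ zone Q) △ zone R| = 76 + 15 − 24 = 67.00.

67.00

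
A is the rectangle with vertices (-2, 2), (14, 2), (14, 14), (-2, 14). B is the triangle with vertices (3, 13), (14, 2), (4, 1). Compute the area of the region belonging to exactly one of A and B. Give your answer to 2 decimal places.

|A| = 192, |B| = 60.5, |A∩B| = 55.4583.
|A △ B| = |A| + |B| − 2·|A∩B| = 192 + 60.5 − 110.9167 = 141.58.

141.58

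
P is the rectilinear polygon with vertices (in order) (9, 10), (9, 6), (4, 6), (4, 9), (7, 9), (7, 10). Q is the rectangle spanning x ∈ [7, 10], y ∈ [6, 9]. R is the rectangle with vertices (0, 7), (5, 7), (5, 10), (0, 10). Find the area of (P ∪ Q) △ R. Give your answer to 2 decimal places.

|P ∪ Q| = 20.
|(P ∪ Q) ∩ R| = 2.
|(P ∪ Q) △ R| = 20 + 15 − 4 = 31.00.

31.00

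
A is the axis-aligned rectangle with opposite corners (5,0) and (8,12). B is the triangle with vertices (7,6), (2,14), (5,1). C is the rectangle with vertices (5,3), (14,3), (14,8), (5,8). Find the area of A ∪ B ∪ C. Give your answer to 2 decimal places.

78.30

By inclusion–exclusion:
Individual areas: |A| = 36, |B| = 20.5, |C| = 45.
|A∩B| = 8.2.
|A∩C|: x∈[5,8], y∈[3,8] → 3·5 = 15.
|B∩C| = 6.95.
|A∩B∩C| = 6.95.
|A ∪ B ∪ C| = 101.5 − 30.15 + 6.95 = 78.30.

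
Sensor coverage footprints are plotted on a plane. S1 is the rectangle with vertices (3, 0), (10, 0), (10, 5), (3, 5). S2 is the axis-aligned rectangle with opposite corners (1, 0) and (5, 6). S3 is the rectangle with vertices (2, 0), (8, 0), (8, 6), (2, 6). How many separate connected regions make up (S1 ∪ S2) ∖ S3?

2

(S1 ∪ S2) ∖ S3 splits into 2 disjoint pieces (area 10, area 6).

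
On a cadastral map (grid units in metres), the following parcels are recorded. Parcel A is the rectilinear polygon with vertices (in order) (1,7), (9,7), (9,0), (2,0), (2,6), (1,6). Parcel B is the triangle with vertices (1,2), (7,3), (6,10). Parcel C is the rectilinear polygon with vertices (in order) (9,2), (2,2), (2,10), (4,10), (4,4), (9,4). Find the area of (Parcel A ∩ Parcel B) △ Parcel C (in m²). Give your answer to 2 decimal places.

|Parcel A ∩ Parcel B| = 17.328.
|(Parcel A ∩ Parcel B) ∩ Parcel C| = 9.4119.
|(Parcel A ∩ Parcel B) △ Parcel C| = 17.328 + 26 − 18.8238 = 24.50.

24.50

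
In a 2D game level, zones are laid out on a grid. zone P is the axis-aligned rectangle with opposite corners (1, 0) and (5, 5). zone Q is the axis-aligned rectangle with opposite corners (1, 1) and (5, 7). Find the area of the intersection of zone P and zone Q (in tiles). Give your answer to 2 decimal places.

|zone P∩zone Q|: x∈[1,5], y∈[1,5] → 4·4 = 16.

16.00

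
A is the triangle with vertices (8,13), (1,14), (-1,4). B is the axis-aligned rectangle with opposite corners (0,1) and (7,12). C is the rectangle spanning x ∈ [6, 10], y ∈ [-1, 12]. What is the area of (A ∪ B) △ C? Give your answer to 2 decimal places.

|A ∪ B| = 89.4.
|(A ∪ B) ∩ C| = 11.
|(A ∪ B) △ C| = 89.4 + 52 − 22 = 119.40.

119.40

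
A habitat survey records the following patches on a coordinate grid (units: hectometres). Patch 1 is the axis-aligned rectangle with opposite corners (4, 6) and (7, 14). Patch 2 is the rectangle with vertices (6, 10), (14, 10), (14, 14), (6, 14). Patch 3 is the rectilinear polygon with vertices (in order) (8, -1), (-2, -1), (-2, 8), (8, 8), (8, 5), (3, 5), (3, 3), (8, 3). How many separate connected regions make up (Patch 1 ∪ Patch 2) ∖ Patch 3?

(Patch 1 ∪ Patch 2) ∖ Patch 3 is a single connected region.

1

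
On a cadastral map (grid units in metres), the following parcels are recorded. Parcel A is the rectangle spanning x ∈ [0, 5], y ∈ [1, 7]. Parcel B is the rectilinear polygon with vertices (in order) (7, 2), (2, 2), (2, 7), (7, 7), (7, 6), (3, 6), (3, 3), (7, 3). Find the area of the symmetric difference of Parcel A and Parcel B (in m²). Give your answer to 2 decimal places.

|Parcel A| = 30, |Parcel B| = 13, |Parcel A∩Parcel B| = 9.
|Parcel A △ Parcel B| = |Parcel A| + |Parcel B| − 2·|Parcel A∩Parcel B| = 30 + 13 − 18 = 25.00.

25.00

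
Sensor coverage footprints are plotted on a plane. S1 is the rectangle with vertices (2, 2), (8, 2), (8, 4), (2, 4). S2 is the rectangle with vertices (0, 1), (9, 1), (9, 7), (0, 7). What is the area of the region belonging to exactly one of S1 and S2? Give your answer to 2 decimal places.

|S1∩S2|: x∈[2,8], y∈[2,4] → 6·2 = 12.
|S1 △ S2| = |S1| + |S2| − 2·|S1∩S2| = 12 + 54 − 24 = 42.00.

42.00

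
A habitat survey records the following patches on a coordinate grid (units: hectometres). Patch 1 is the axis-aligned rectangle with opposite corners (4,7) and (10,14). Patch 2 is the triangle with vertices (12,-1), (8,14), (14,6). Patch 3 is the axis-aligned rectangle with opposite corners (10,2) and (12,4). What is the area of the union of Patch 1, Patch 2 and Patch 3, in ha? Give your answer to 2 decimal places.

By inclusion–exclusion:
Individual areas: |Patch 1| = 42, |Patch 2| = 29, |Patch 3| = 4.
|Patch 1∩Patch 2| = 4.8.
|Patch 1∩Patch 3| = 0 (no overlap).
|Patch 2∩Patch 3| = 2.1333.
|Patch 1∩Patch 2∩Patch 3| = 0.
|Patch 1 ∪ Patch 2 ∪ Patch 3| = 75 − 6.9333 + 0 = 68.07.

68.07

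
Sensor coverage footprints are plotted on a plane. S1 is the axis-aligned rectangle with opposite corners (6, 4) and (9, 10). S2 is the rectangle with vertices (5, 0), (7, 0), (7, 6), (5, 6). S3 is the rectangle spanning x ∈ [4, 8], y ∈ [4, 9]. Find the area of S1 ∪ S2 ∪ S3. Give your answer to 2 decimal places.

36.00

By inclusion–exclusion:
Individual areas: |S1| = 18, |S2| = 12, |S3| = 20.
|S1∩S2|: x∈[6,7], y∈[4,6] → 1·2 = 2.
|S1∩S3|: x∈[6,8], y∈[4,9] → 2·5 = 10.
|S2∩S3|: x∈[5,7], y∈[4,6] → 2·2 = 4.
|S1∩S2∩S3| = 2.
|S1 ∪ S2 ∪ S3| = 50 − 16 + 2 = 36.00.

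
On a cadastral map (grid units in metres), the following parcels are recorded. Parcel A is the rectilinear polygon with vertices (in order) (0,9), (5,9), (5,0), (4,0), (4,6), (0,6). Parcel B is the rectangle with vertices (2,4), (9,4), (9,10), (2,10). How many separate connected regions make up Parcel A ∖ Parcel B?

2

Parcel A ∖ Parcel B splits into 2 disjoint pieces (area 6, area 4).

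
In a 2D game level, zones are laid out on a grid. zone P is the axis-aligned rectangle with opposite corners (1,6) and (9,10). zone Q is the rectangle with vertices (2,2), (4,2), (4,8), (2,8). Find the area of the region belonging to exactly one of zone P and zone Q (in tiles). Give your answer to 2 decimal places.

|zone P∩zone Q|: x∈[2,4], y∈[6,8] → 2·2 = 4.
|zone P △ zone Q| = |zone P| + |zone Q| − 2·|zone P∩zone Q| = 32 + 12 − 8 = 36.00.

36.00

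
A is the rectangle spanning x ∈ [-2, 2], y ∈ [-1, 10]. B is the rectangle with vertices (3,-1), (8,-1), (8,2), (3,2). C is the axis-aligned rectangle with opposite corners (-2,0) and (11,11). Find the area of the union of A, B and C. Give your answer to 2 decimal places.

152.00

By inclusion–exclusion:
Individual areas: |A| = 44, |B| = 15, |C| = 143.
|A∩B| = 0 (no overlap).
|A∩C|: x∈[-2,2], y∈[0,10] → 4·10 = 40.
|B∩C|: x∈[3,8], y∈[0,2] → 5·2 = 10.
|A∩B∩C| = 0.
|A ∪ B ∪ C| = 202 − 50 + 0 = 152.00.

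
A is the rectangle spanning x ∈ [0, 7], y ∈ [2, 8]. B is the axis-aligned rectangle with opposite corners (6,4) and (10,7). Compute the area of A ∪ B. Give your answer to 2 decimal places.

51.00

By inclusion–exclusion:
Individual areas: |A| = 42, |B| = 12.
|A∩B|: x∈[6,7], y∈[4,7] → 1·3 = 3.
|A ∪ B| = 54 − 3 = 51.00.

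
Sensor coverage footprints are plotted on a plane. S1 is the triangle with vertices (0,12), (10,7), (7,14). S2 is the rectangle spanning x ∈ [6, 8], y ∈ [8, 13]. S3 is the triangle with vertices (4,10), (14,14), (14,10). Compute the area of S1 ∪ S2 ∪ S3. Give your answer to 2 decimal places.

By inclusion–exclusion:
Individual areas: |S1| = 27.5, |S2| = 10, |S3| = 20.
|S1∩S2| = 8.619.
|S1∩S3| = 3.7944.
|S2∩S3| = 2.4.
|S1∩S2∩S3| = 2.4.
|S1 ∪ S2 ∪ S3| = 57.5 − 14.8135 + 2.4 = 45.09.

45.09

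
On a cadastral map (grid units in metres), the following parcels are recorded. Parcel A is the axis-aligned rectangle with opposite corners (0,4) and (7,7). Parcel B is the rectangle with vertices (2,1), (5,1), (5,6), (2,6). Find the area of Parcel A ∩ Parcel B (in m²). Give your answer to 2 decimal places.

6.00

|Parcel A∩Parcel B|: x∈[2,5], y∈[4,6] → 3·2 = 6.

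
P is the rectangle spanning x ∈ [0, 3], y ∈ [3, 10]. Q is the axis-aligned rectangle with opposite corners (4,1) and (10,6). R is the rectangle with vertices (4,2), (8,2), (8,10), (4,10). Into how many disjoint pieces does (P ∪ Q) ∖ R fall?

(P ∪ Q) ∖ R splits into 2 disjoint pieces (area 21, area 14).

2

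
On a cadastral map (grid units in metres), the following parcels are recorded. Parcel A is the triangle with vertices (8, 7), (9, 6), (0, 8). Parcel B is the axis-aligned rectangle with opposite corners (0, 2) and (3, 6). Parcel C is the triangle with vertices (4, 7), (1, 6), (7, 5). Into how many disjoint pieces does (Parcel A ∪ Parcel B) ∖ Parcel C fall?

(Parcel A ∪ Parcel B) ∖ Parcel C splits into 2 disjoint pieces (area 3.5, area 11.6667).

2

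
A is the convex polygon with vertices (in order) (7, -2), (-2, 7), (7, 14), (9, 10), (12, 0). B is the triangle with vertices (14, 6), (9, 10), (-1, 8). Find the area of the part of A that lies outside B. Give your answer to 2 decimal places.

|A| = 116, |A∩B| = 18.3871.
|A ∖ B| = |A| − |A∩B| = 116 − 18.3871 = 97.61.

97.61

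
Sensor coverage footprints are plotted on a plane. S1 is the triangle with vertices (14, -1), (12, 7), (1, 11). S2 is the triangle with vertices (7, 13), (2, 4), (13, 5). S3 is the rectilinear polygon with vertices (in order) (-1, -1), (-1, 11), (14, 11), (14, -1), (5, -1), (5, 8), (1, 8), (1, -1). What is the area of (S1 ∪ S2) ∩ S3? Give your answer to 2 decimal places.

54.99

|S1 ∪ S2| = 64.7485.
|(S1 ∪ S2) ∩ S3| = 54.99.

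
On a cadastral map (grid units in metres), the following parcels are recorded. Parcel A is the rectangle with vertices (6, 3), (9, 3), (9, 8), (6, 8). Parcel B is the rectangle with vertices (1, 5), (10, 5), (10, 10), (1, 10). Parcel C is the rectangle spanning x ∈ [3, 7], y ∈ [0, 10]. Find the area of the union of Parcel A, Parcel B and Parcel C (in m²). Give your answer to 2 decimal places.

By inclusion–exclusion:
Individual areas: |Parcel A| = 15, |Parcel B| = 45, |Parcel C| = 40.
|Parcel A∩Parcel B|: x∈[6,9], y∈[5,8] → 3·3 = 9.
|Parcel A∩Parcel C|: x∈[6,7], y∈[3,8] → 1·5 = 5.
|Parcel B∩Parcel C|: x∈[3,7], y∈[5,10] → 4·5 = 20.
|Parcel A∩Parcel B∩Parcel C| = 3.
|Parcel A ∪ Parcel B ∪ Parcel C| = 100 − 34 + 3 = 69.00.

69.00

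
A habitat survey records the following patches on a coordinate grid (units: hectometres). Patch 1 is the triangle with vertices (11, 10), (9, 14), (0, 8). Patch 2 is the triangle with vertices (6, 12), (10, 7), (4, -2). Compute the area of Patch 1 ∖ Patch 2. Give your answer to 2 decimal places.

|Patch 1| = 24, |Patch 1∩Patch 2| = 3.5759.
|Patch 1 ∖ Patch 2| = |Patch 1| − |Patch 1∩Patch 2| = 24 − 3.5759 = 20.42.

20.42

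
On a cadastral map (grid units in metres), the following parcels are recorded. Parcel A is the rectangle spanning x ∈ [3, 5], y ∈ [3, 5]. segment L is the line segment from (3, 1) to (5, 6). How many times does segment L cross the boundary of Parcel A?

The segment meets the boundary at (4.6,5), (3.8,3).

2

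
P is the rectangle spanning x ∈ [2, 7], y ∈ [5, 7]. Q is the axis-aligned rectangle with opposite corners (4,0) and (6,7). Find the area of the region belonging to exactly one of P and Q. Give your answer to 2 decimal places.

16.00

|P∩Q|: x∈[4,6], y∈[5,7] → 2·2 = 4.
|P △ Q| = |P| + |Q| − 2·|P∩Q| = 10 + 14 − 8 = 16.00.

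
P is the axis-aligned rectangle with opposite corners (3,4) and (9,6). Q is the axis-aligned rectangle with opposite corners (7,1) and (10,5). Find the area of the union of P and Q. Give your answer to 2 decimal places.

22.00

By inclusion–exclusion:
Individual areas: |P| = 12, |Q| = 12.
|P∩Q|: x∈[7,9], y∈[4,5] → 2·1 = 2.
|P ∪ Q| = 24 − 2 = 22.00.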